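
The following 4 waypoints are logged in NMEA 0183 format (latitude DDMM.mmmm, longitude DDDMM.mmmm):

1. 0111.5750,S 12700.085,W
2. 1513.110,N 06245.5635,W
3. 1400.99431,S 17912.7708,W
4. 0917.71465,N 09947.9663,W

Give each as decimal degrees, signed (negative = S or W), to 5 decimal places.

1. -1.19292, -127.00142
2. 15.21850, -62.75939
3. -14.01657, -179.21285
4. 9.29524, -99.79944

Point 1:
  φ: split at 2 digits → 01° and 11.575′; 1 + 11.575/60 = 1.192917
  S → negative
  λ: split at 3 digits → 127° and 0.085′; 127 + 0.085/60 = 127.001417
  W → negative
Point 2:
  Lat: split at 2 digits → 15° and 13.11′; 15 + 13.11/60 = 15.218500
  N → positive
  Lon: split at 3 digits → 062° and 45.5635′; 62 + 45.5635/60 = 62.759392
  hemisphere W, so the sign is −
Point 3:
  φ: degrees = first 2 digits = 14, minutes = 0.99431; 14 + 0.99431/60 = 14.016572
  S → negative
  λ: split at 3 digits → 179° and 12.7708′; 179 + 12.7708/60 = 179.212847
  hemisphere W, so the sign is −
Point 4:
  Latitude: degrees = first 2 digits = 9, minutes = 17.71465; 9 + 17.71465/60 = 9.295244
  N → positive
  Lon: degrees = first 3 digits = 99, minutes = 47.9663; 99 + 47.9663/60 = 99.799438
  W ⇒ negate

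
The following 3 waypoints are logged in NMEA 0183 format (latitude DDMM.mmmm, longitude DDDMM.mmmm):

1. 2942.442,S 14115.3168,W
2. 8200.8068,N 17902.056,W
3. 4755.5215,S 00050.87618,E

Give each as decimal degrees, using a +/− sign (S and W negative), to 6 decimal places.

Point 1:
  Latitude: split at 2 digits → 29° and 42.442′; 29 + 42.442/60 = 29.7073667
  S ⇒ negate
  λ: degrees = first 3 digits = 141, minutes = 15.3168; 141 + 15.3168/60 = 141.2552800
  W → negative
Point 2:
  Latitude: degrees = first 2 digits = 82, minutes = 0.8068; 82 + 0.8068/60 = 82.0134467
  N → positive
  λ: degrees = first 3 digits = 179, minutes = 2.056; 179 + 2.056/60 = 179.0342667
  W ⇒ negate
Point 3:
  φ: degrees = first 2 digits = 47, minutes = 55.5215; 47 + 55.5215/60 = 47.9253583
  S ⇒ negate
  Longitude: degrees = first 3 digits = 0, minutes = 50.87618; 0 + 50.87618/60 = 0.8479363
  E → positive

1. -29.707367, -141.255280
2. 82.013447, -179.034267
3. -47.925358, 0.847936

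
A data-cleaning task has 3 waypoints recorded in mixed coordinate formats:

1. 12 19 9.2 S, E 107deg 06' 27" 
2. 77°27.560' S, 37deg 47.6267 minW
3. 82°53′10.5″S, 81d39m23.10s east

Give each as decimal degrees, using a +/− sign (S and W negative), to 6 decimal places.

Point 1:
  Lat: 12 + 19/60 + 9.2/3600 = 12.3192222
  S → negative
  Longitude: 6′ + 27″ = 6.45000′; 107 + 6.45000/60 = 107.1075000
  E ⇒ keep positive
Point 2:
  φ: 27.56′ = 0.459333°; total 77.4593333
  hemisphere S, so the sign is −
  λ: 47.6267′ = 0.793778°; total 37.7937783
  W ⇒ negate
Point 3:
  φ: 82° + 53/60 + 10.5/3600 = 82 + 0.883333 + 0.002917 = 82.8862500
  S ⇒ negate
  Longitude: 81° + 39/60 + 23.1/3600 = 81 + 0.650000 + 0.006417 = 81.6564167
  E ⇒ keep positive

1. -12.319222, 107.107500
2. -77.459333, -37.793778
3. -82.886250, 81.656417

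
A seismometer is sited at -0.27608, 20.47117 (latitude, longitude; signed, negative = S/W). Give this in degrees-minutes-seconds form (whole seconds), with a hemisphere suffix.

Latitude is negative → S; |value| = 0.276080
Lat: 0.276080 × 60 = 16.56480′ → 16′, remainder × 60 = 33.89″
Lon: 0.471170 × 60 = 28.27020′ → 28′, remainder × 60 = 16.21″

0°16′34″ S, 20°28′16″ E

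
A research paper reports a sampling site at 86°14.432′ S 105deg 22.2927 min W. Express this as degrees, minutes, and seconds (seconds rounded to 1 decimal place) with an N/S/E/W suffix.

Latitude: 14.43200′ → 14′ and 0.43200 × 60 = 25.920″
Lon: fractional minutes 0.29270 × 60 = 17.562″

86°14′25.9″ S, 105°22′17.6″ W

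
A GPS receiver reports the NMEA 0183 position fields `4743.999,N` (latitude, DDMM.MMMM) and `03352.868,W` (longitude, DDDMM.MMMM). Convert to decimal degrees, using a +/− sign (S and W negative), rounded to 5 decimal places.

Latitude: degrees = first 2 digits = 47, minutes = 43.999; 47 + 43.999/60 = 47.733317
N → positive
λ: split at 3 digits → 033° and 52.868′; 33 + 52.868/60 = 33.881133
hemisphere W, so the sign is −

47.73332, -33.88113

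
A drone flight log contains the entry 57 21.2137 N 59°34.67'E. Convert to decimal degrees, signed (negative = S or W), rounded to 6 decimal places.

Latitude: 21.2137′ = 0.353562°; total 57.3535617
N → positive
Lon: 34.67′ = 0.577833°; total 59.5778333
E → positive

57.353562, 59.577833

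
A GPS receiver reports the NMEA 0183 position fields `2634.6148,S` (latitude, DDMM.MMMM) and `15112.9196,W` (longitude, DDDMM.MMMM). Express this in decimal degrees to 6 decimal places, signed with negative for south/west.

-26.576913, -151.215327

Lat: split at 2 digits → 26° and 34.6148′; 26 + 34.6148/60 = 26.5769133
S ⇒ negate
Lon: degrees = first 3 digits = 151, minutes = 12.9196; 151 + 12.9196/60 = 151.2153267
hemisphere W, so the sign is −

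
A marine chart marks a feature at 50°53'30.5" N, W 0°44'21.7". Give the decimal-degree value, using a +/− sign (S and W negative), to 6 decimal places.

φ: 50 + 53/60 + 30.5/3600 = 50.8918056
N → positive
λ: 0° + 44/60 + 21.7/3600 = 0 + 0.733333 + 0.006028 = 0.7393611
W ⇒ negate

50.891806, -0.739361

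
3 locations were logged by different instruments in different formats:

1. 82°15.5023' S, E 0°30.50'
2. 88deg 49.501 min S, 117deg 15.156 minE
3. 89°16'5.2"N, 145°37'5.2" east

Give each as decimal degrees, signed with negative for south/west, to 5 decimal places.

Point 1:
  φ: 82 + 15.5023/60 = 82.258372
  hemisphere S, so the sign is −
  Longitude: 0 + 30.5/60 = 0.508333
  E → positive
Point 2:
  Latitude: 88 + 49.501/60 = 88.825017
  S → negative
  Longitude: 15.156′ = 0.252600°; total 117.252600
  E → positive
Point 3:
  Latitude: 16′ + 5.2″ = 16.08667′; 89 + 16.08667/60 = 89.268111
  N ⇒ keep positive
  Longitude: 145 + 37/60 + 5.2/3600 = 145.618111
  E ⇒ keep positive

1. -82.25837, 0.50833
2. -88.82502, 117.25260
3. 89.26811, 145.61811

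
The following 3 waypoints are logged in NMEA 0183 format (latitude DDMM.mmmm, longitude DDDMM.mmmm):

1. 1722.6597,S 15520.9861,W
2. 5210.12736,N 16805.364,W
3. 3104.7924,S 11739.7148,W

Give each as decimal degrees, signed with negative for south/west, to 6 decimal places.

Point 1:
  φ: degrees = first 2 digits = 17, minutes = 22.6597; 17 + 22.6597/60 = 17.3776617
  S → negative
  Longitude: degrees = first 3 digits = 155, minutes = 20.9861; 155 + 20.9861/60 = 155.3497683
  W ⇒ negate
Point 2:
  φ: degrees = first 2 digits = 52, minutes = 10.12736; 52 + 10.12736/60 = 52.1687893
  N ⇒ keep positive
  Lon: split at 3 digits → 168° and 5.364′; 168 + 5.364/60 = 168.0894000
  W ⇒ negate
Point 3:
  Lat: degrees = first 2 digits = 31, minutes = 4.7924; 31 + 4.7924/60 = 31.0798733
  S ⇒ negate
  λ: degrees = first 3 digits = 117, minutes = 39.7148; 117 + 39.7148/60 = 117.6619133
  W ⇒ negate

1. -17.377662, -155.349768
2. 52.168789, -168.089400
3. -31.079873, -117.661913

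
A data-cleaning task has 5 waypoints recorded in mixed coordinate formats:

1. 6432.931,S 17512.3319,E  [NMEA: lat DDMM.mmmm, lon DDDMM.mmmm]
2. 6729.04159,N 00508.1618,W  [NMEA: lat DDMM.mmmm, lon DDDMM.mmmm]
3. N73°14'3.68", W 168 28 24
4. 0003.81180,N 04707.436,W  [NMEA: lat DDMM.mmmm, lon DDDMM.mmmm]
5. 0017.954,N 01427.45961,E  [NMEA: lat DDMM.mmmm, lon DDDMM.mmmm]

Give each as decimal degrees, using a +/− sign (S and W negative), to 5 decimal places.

Point 1:
  Latitude: degrees = first 2 digits = 64, minutes = 32.931; 64 + 32.931/60 = 64.548850
  S → negative
  λ: degrees = first 3 digits = 175, minutes = 12.3319; 175 + 12.3319/60 = 175.205532
  E ⇒ keep positive
Point 2:
  φ: degrees = first 2 digits = 67, minutes = 29.04159; 67 + 29.04159/60 = 67.484027
  N ⇒ keep positive
  λ: degrees = first 3 digits = 5, minutes = 8.1618; 5 + 8.1618/60 = 5.136030
  W ⇒ negate
Point 3:
  Latitude: 14′ + 3.68″ = 14.06133′; 73 + 14.06133/60 = 73.234356
  N → positive
  Lon: 168 + 28/60 + 24/3600 = 168.473333
  W → negative
Point 4:
  Latitude: split at 2 digits → 00° and 3.8118′; 0 + 3.8118/60 = 0.063530
  N → positive
  Lon: degrees = first 3 digits = 47, minutes = 7.436; 47 + 7.436/60 = 47.123933
  W → negative
Point 5:
  φ: degrees = first 2 digits = 0, minutes = 17.954; 0 + 17.954/60 = 0.299233
  N ⇒ keep positive
  λ: degrees = first 3 digits = 14, minutes = 27.45961; 14 + 27.45961/60 = 14.457660
  E → positive

1. -64.54885, 175.20553
2. 67.48403, -5.13603
3. 73.23436, -168.47333
4. 0.06353, -47.12393
5. 0.29923, 14.45766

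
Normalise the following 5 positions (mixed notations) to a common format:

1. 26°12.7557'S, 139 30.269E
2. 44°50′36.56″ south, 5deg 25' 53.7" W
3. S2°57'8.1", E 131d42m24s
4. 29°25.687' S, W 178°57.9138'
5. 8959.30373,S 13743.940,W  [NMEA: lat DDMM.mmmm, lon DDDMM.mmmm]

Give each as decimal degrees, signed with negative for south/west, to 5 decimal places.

Point 1:
  Lat: 26 + 12.7557/60 = 26.212595
  hemisphere S, so the sign is −
  Lon: 30.269′ = 0.504483°; total 139.504483
  E → positive
Point 2:
  φ: 50′ + 36.56″ = 50.60933′; 44 + 50.60933/60 = 44.843489
  S → negative
  λ: 25′ + 53.7″ = 25.89500′; 5 + 25.89500/60 = 5.431583
  W → negative
Point 3:
  Latitude: 2° + 57/60 + 8.1/3600 = 2 + 0.950000 + 0.002250 = 2.952250
  S → negative
  Lon: 42′ + 24″ = 42.40000′; 131 + 42.40000/60 = 131.706667
  E → positive
Point 4:
  Lat: 29 + 25.687/60 = 29.428117
  hemisphere S, so the sign is −
  Lon: 57.9138′ = 0.965230°; total 178.965230
  W ⇒ negate
Point 5:
  Lat: degrees = first 2 digits = 89, minutes = 59.30373; 89 + 59.30373/60 = 89.988396
  S ⇒ negate
  λ: degrees = first 3 digits = 137, minutes = 43.94; 137 + 43.94/60 = 137.732333
  W ⇒ negate

1. -26.21260, 139.50448
2. -44.84349, -5.43158
3. -2.95225, 131.70667
4. -29.42812, -178.96523
5. -89.98840, -137.73233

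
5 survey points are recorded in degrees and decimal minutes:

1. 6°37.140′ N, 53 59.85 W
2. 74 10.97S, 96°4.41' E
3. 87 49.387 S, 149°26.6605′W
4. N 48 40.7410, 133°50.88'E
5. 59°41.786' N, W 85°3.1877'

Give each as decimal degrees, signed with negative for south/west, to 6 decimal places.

Point 1:
  Latitude: 6 + 37.14/60 = 6.6190000
  N ⇒ keep positive
  λ: 59.85′ = 0.997500°; total 53.9975000
  W ⇒ negate
Point 2:
  Latitude: 74 + 10.97/60 = 74.1828333
  hemisphere S, so the sign is −
  Longitude: 96 + 4.41/60 = 96.0735000
  E → positive
Point 3:
  φ: 49.387′ = 0.823117°; total 87.8231167
  S ⇒ negate
  Longitude: 149 + 26.6605/60 = 149.4443417
  W ⇒ negate
Point 4:
  Lat: 48 + 40.741/60 = 48.6790167
  N ⇒ keep positive
  Longitude: 133 + 50.88/60 = 133.8480000
  E ⇒ keep positive
Point 5:
  φ: 59 + 41.786/60 = 59.6964333
  N ⇒ keep positive
  Lon: 3.1877′ = 0.053128°; total 85.0531283
  W ⇒ negate

1. 6.619000, -53.997500
2. -74.182833, 96.073500
3. -87.823117, -149.444342
4. 48.679017, 133.848000
5. 59.696433, -85.053128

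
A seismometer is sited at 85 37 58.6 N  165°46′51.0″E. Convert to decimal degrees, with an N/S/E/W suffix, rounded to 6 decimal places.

φ: 37′ + 58.6″ = 37.97667′; 85 + 37.97667/60 = 85.6329444
Longitude: 165° + 46/60 + 51/3600 = 165 + 0.766667 + 0.014167 = 165.7808333

85.632944° N, 165.780833° E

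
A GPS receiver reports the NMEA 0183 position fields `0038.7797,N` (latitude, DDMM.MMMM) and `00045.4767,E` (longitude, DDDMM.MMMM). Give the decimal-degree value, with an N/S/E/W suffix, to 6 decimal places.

0.646328° N, 0.757945° E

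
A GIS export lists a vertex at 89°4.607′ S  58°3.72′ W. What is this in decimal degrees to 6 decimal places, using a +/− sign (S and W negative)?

-89.076783, -58.062000

φ: 4.607′ = 0.076783°; total 89.0767833
hemisphere S, so the sign is −
λ: 58 + 3.72/60 = 58.0620000
W ⇒ negate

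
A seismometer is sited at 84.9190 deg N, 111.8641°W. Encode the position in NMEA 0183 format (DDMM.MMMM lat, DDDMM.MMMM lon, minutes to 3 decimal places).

8455.140,N / 11151.846,W

Latitude: fractional part 0.919000 → 55.14000 minutes
Lon: minutes = (111.864100 − 111) × 60 = 51.84600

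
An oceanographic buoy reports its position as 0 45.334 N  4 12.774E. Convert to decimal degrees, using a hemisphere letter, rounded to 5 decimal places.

φ: 0 + 45.334/60 = 0.755567
Lon: 12.774′ = 0.212900°; total 4.212900

0.75557° N, 4.21290° E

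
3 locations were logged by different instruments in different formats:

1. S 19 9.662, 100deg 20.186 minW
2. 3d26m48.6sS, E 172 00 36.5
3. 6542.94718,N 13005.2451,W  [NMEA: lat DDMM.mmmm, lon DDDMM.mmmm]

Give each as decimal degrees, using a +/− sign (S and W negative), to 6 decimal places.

1. -19.161033, -100.336433
2. -3.446833, 172.010139
3. 65.715786, -130.087418

Point 1:
  φ: 9.662′ = 0.161033°; total 19.1610333
  S → negative
  λ: 20.186′ = 0.336433°; total 100.3364333
  W ⇒ negate
Point 2:
  Latitude: 26′ + 48.6″ = 26.81000′; 3 + 26.81000/60 = 3.4468333
  S → negative
  λ: 0′ + 36.5″ = 0.60833′; 172 + 0.60833/60 = 172.0101389
  E → positive
Point 3:
  Latitude: degrees = first 2 digits = 65, minutes = 42.94718; 65 + 42.94718/60 = 65.7157863
  N → positive
  Longitude: degrees = first 3 digits = 130, minutes = 5.2451; 130 + 5.2451/60 = 130.0874183
  W → negative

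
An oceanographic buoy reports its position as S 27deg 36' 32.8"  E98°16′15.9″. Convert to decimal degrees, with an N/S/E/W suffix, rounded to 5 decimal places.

27.60911° S, 98.27108° E

Lat: 36′ + 32.8″ = 36.54667′; 27 + 36.54667/60 = 27.609111
λ: 98 + 16/60 + 15.9/3600 = 98.271083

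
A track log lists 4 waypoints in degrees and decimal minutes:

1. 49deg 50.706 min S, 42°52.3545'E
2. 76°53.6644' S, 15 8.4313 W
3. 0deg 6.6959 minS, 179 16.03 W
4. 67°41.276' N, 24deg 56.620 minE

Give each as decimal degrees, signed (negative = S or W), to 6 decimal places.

1. -49.845100, 42.872575
2. -76.894407, -15.140522
3. -0.111598, -179.267167
4. 67.687933, 24.943667

Point 1:
  φ: 50.706′ = 0.845100°; total 49.8451000
  S → negative
  Lon: 42 + 52.3545/60 = 42.8725750
  E ⇒ keep positive
Point 2:
  Latitude: 76 + 53.6644/60 = 76.8944067
  S ⇒ negate
  λ: 8.4313′ = 0.140522°; total 15.1405217
  W → negative
Point 3:
  Latitude: 6.6959′ = 0.111598°; total 0.1115983
  hemisphere S, so the sign is −
  λ: 16.03′ = 0.267167°; total 179.2671667
  W → negative
Point 4:
  Latitude: 41.276′ = 0.687933°; total 67.6879333
  N → positive
  Longitude: 56.62′ = 0.943667°; total 24.9436667
  E → positive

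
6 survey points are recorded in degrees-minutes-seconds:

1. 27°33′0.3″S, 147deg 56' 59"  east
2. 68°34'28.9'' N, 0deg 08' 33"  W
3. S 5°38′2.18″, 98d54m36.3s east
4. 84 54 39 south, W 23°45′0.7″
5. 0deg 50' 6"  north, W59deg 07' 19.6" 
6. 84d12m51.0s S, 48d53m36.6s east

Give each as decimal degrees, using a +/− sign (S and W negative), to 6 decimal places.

1. -27.550083, 147.949722
2. 68.574694, -0.142500
3. -5.633939, 98.910083
4. -84.910833, -23.750194
5. 0.835000, -59.122111
6. -84.214167, 48.893500

Point 1:
  Lat: 27 + 33/60 + 0.3/3600 = 27.5500833
  hemisphere S, so the sign is −
  λ: 147° + 56/60 + 59/3600 = 147 + 0.933333 + 0.016389 = 147.9497222
  E ⇒ keep positive
Point 2:
  φ: 34′ + 28.9″ = 34.48167′; 68 + 34.48167/60 = 68.5746944
  N ⇒ keep positive
  Longitude: 8′ + 33″ = 8.55000′; 0 + 8.55000/60 = 0.1425000
  W ⇒ negate
Point 3:
  Lat: 5 + 38/60 + 2.18/3600 = 5.6339389
  S → negative
  λ: 54′ + 36.3″ = 54.60500′; 98 + 54.60500/60 = 98.9100833
  E ⇒ keep positive
Point 4:
  Lat: 54′ + 39″ = 54.65000′; 84 + 54.65000/60 = 84.9108333
  hemisphere S, so the sign is −
  Longitude: 23 + 45/60 + 0.7/3600 = 23.7501944
  hemisphere W, so the sign is −
Point 5:
  Latitude: 0° + 50/60 + 6/3600 = 0 + 0.833333 + 0.001667 = 0.8350000
  N → positive
  λ: 59 + 7/60 + 19.6/3600 = 59.1221111
  hemisphere W, so the sign is −
Point 6:
  Lat: 84 + 12/60 + 51/3600 = 84.2141667
  S → negative
  Lon: 48 + 53/60 + 36.6/3600 = 48.8935000
  E → positive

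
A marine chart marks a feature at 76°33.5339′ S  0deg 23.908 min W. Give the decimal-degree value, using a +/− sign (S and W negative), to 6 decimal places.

φ: 76 + 33.5339/60 = 76.5588983
S → negative
λ: 23.908′ = 0.398467°; total 0.3984667
W ⇒ negate

-76.558898, -0.398467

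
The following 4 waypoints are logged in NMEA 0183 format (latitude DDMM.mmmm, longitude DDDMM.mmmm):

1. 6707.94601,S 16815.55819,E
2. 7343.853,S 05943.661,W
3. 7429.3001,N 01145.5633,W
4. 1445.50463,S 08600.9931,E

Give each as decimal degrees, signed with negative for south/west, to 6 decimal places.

Point 1:
  φ: split at 2 digits → 67° and 7.94601′; 67 + 7.94601/60 = 67.1324335
  S ⇒ negate
  λ: split at 3 digits → 168° and 15.55819′; 168 + 15.55819/60 = 168.2593032
  E ⇒ keep positive
Point 2:
  Latitude: degrees = first 2 digits = 73, minutes = 43.853; 73 + 43.853/60 = 73.7308833
  S ⇒ negate
  λ: degrees = first 3 digits = 59, minutes = 43.661; 59 + 43.661/60 = 59.7276833
  W → negative
Point 3:
  φ: degrees = first 2 digits = 74, minutes = 29.3001; 74 + 29.3001/60 = 74.4883350
  N → positive
  λ: split at 3 digits → 011° and 45.5633′; 11 + 45.5633/60 = 11.7593883
  W → negative
Point 4:
  Lat: split at 2 digits → 14° and 45.50463′; 14 + 45.50463/60 = 14.7584105
  hemisphere S, so the sign is −
  λ: split at 3 digits → 086° and 0.9931′; 86 + 0.9931/60 = 86.0165517
  E → positive

1. -67.132434, 168.259303
2. -73.730883, -59.727683
3. 74.488335, -11.759388
4. -14.758411, 86.016552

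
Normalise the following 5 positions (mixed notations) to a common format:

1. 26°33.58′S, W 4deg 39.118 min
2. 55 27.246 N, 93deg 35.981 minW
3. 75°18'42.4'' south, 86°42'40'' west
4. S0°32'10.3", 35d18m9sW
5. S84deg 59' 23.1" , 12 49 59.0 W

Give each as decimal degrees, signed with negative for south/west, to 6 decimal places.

Point 1:
  Latitude: 26 + 33.58/60 = 26.5596667
  hemisphere S, so the sign is −
  λ: 4 + 39.118/60 = 4.6519667
  hemisphere W, so the sign is −
Point 2:
  Lat: 27.246′ = 0.454100°; total 55.4541000
  N ⇒ keep positive
  Lon: 35.981′ = 0.599683°; total 93.5996833
  W → negative
Point 3:
  φ: 18′ + 42.4″ = 18.70667′; 75 + 18.70667/60 = 75.3117778
  hemisphere S, so the sign is −
  λ: 86° + 42/60 + 40/3600 = 86 + 0.700000 + 0.011111 = 86.7111111
  W → negative
Point 4:
  φ: 0° + 32/60 + 10.3/3600 = 0 + 0.533333 + 0.002861 = 0.5361944
  S ⇒ negate
  λ: 18′ + 9″ = 18.15000′; 35 + 18.15000/60 = 35.3025000
  W ⇒ negate
Point 5:
  φ: 84° + 59/60 + 23.1/3600 = 84 + 0.983333 + 0.006417 = 84.9897500
  S → negative
  λ: 49′ + 59″ = 49.98333′; 12 + 49.98333/60 = 12.8330556
  hemisphere W, so the sign is −

1. -26.559667, -4.651967
2. 55.454100, -93.599683
3. -75.311778, -86.711111
4. -0.536194, -35.302500
5. -84.989750, -12.833056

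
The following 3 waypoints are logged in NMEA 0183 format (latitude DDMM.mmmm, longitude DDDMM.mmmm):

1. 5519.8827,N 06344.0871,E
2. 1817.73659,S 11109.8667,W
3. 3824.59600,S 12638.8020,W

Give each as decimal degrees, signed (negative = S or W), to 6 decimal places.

Point 1:
  Lat: degrees = first 2 digits = 55, minutes = 19.8827; 55 + 19.8827/60 = 55.3313783
  N → positive
  λ: split at 3 digits → 063° and 44.0871′; 63 + 44.0871/60 = 63.7347850
  E → positive
Point 2:
  φ: degrees = first 2 digits = 18, minutes = 17.73659; 18 + 17.73659/60 = 18.2956098
  S → negative
  λ: split at 3 digits → 111° and 9.8667′; 111 + 9.8667/60 = 111.1644450
  W → negative
Point 3:
  Latitude: split at 2 digits → 38° and 24.596′; 38 + 24.596/60 = 38.4099333
  hemisphere S, so the sign is −
  Lon: split at 3 digits → 126° and 38.802′; 126 + 38.802/60 = 126.6467000
  hemisphere W, so the sign is −

1. 55.331378, 63.734785
2. -18.295610, -111.164445
3. -38.409933, -126.646700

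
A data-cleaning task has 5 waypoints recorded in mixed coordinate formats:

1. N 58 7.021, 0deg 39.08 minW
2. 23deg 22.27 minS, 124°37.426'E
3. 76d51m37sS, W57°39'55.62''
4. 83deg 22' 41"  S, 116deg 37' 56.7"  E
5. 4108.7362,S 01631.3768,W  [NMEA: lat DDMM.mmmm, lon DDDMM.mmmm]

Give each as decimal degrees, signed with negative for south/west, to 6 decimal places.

1. 58.117017, -0.651333
2. -23.371167, 124.623767
3. -76.860278, -57.665450
4. -83.378056, 116.632417
5. -41.145603, -16.522947

Point 1:
  Lat: 7.021′ = 0.117017°; total 58.1170167
  N ⇒ keep positive
  Lon: 0 + 39.08/60 = 0.6513333
  W → negative
Point 2:
  Lat: 22.27′ = 0.371167°; total 23.3711667
  hemisphere S, so the sign is −
  Longitude: 37.426′ = 0.623767°; total 124.6237667
  E → positive
Point 3:
  φ: 51′ + 37″ = 51.61667′; 76 + 51.61667/60 = 76.8602778
  S → negative
  λ: 57 + 39/60 + 55.62/3600 = 57.6654500
  W ⇒ negate
Point 4:
  φ: 83 + 22/60 + 41/3600 = 83.3780556
  S → negative
  Lon: 116 + 37/60 + 56.7/3600 = 116.6324167
  E ⇒ keep positive
Point 5:
  φ: degrees = first 2 digits = 41, minutes = 8.7362; 41 + 8.7362/60 = 41.1456033
  hemisphere S, so the sign is −
  Lon: split at 3 digits → 016° and 31.3768′; 16 + 31.3768/60 = 16.5229467
  W → negative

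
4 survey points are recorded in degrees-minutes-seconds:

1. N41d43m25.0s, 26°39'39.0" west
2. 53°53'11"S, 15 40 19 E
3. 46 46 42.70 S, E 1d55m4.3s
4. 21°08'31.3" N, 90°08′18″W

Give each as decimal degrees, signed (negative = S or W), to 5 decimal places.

Point 1:
  Latitude: 43′ + 25″ = 43.41667′; 41 + 43.41667/60 = 41.723611
  N ⇒ keep positive
  λ: 26° + 39/60 + 39/3600 = 26 + 0.650000 + 0.010833 = 26.660833
  W ⇒ negate
Point 2:
  Lat: 53 + 53/60 + 11/3600 = 53.886389
  S ⇒ negate
  Longitude: 40′ + 19″ = 40.31667′; 15 + 40.31667/60 = 15.671944
  E → positive
Point 3:
  φ: 46° + 46/60 + 42.7/3600 = 46 + 0.766667 + 0.011861 = 46.778528
  S ⇒ negate
  Longitude: 55′ + 4.3″ = 55.07167′; 1 + 55.07167/60 = 1.917861
  E ⇒ keep positive
Point 4:
  φ: 21 + 8/60 + 31.3/3600 = 21.142028
  N → positive
  Lon: 90° + 8/60 + 18/3600 = 90 + 0.133333 + 0.005000 = 90.138333
  hemisphere W, so the sign is −

1. 41.72361, -26.66083
2. -53.88639, 15.67194
3. -46.77853, 1.91786
4. 21.14203, -90.13833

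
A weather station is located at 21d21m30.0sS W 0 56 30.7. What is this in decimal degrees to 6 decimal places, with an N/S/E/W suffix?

21.358333° S, 0.941861° W

Lat: 21′ + 30″ = 21.50000′; 21 + 21.50000/60 = 21.3583333
Lon: 56′ + 30.7″ = 56.51167′; 0 + 56.51167/60 = 0.9418611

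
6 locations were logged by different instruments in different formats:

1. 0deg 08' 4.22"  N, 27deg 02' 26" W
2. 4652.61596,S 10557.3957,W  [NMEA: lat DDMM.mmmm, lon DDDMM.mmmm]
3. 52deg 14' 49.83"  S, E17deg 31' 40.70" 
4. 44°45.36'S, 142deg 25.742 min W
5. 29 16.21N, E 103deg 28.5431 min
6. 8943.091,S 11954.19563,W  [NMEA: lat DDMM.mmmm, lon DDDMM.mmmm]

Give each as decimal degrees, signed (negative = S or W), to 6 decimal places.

Point 1:
  φ: 0 + 8/60 + 4.22/3600 = 0.1345056
  N → positive
  Lon: 27 + 2/60 + 26/3600 = 27.0405556
  hemisphere W, so the sign is −
Point 2:
  Latitude: split at 2 digits → 46° and 52.61596′; 46 + 52.61596/60 = 46.8769327
  S ⇒ negate
  Longitude: split at 3 digits → 105° and 57.3957′; 105 + 57.3957/60 = 105.9565950
  hemisphere W, so the sign is −
Point 3:
  φ: 14′ + 49.83″ = 14.83050′; 52 + 14.83050/60 = 52.2471750
  S → negative
  Lon: 17 + 31/60 + 40.7/3600 = 17.5279722
  E ⇒ keep positive
Point 4:
  Latitude: 45.36′ = 0.756000°; total 44.7560000
  S → negative
  Lon: 142 + 25.742/60 = 142.4290333
  hemisphere W, so the sign is −
Point 5:
  Latitude: 29 + 16.21/60 = 29.2701667
  N → positive
  Lon: 103 + 28.5431/60 = 103.4757183
  E ⇒ keep positive
Point 6:
  Latitude: split at 2 digits → 89° and 43.091′; 89 + 43.091/60 = 89.7181833
  S ⇒ negate
  λ: degrees = first 3 digits = 119, minutes = 54.19563; 119 + 54.19563/60 = 119.9032605
  W → negative

1. 0.134506, -27.040556
2. -46.876933, -105.956595
3. -52.247175, 17.527972
4. -44.756000, -142.429033
5. 29.270167, 103.475718
6. -89.718183, -119.903261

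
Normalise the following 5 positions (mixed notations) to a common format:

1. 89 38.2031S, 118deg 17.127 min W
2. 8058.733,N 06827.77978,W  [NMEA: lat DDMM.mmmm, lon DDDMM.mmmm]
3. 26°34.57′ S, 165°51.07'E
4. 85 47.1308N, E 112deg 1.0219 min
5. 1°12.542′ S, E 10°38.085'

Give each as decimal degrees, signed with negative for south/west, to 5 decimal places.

1. -89.63672, -118.28545
2. 80.97888, -68.46300
3. -26.57617, 165.85117
4. 85.78551, 112.01703
5. -1.20903, 10.63475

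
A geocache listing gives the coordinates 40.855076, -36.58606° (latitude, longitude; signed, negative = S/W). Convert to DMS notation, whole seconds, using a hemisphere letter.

Latitude: 0.855076° → 51.30456′; 0.30456 × 60 = 18.27″
Longitude is negative → W; |value| = 36.586060
Longitude: 0.586060° → 35.16360′; 0.16360 × 60 = 9.82″

40°51′18″ N, 36°35′10″ W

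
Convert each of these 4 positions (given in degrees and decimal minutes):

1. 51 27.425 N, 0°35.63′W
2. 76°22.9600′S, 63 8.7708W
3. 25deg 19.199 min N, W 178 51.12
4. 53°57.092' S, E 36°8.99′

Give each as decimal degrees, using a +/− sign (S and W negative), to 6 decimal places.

Point 1:
  Lat: 51 + 27.425/60 = 51.4570833
  N ⇒ keep positive
  Lon: 0 + 35.63/60 = 0.5938333
  W ⇒ negate
Point 2:
  Lat: 76 + 22.96/60 = 76.3826667
  hemisphere S, so the sign is −
  λ: 8.7708′ = 0.146180°; total 63.1461800
  W ⇒ negate
Point 3:
  Lat: 19.199′ = 0.319983°; total 25.3199833
  N ⇒ keep positive
  Lon: 178 + 51.12/60 = 178.8520000
  hemisphere W, so the sign is −
Point 4:
  Latitude: 57.092′ = 0.951533°; total 53.9515333
  S ⇒ negate
  Lon: 8.99′ = 0.149833°; total 36.1498333
  E ⇒ keep positive

1. 51.457083, -0.593833
2. -76.382667, -63.146180
3. 25.319983, -178.852000
4. -53.951533, 36.149833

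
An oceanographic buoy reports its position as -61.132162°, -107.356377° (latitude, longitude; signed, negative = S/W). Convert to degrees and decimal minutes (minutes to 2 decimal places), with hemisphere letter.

Latitude is negative → S; |value| = 61.132162
φ: fractional part 0.132162 → 7.9297 minutes
Longitude is negative → W; |value| = 107.356377
λ: 107° + 0.356377 × 60 = 107° 21.3826′

61° 7.93′ S, 107° 21.38′ W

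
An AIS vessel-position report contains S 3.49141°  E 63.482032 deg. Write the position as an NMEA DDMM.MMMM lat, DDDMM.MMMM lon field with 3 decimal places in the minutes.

0329.485,S / 06328.922,E

φ: minutes = (3.491410 − 3) × 60 = 29.48460
Longitude: 63° + 0.482032 × 60 = 63° 28.92192′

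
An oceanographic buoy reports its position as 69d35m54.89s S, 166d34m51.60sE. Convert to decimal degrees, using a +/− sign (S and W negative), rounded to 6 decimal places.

-69.598581, 166.581000

Latitude: 69° + 35/60 + 54.89/3600 = 69 + 0.583333 + 0.015247 = 69.5985806
S → negative
λ: 166 + 34/60 + 51.6/3600 = 166.5810000
E → positive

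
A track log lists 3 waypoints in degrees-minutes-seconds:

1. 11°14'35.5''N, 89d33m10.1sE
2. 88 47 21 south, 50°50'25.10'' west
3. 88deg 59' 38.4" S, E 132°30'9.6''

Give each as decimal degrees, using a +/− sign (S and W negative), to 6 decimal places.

1. 11.243194, 89.552806
2. -88.789167, -50.840306
3. -88.994000, 132.502667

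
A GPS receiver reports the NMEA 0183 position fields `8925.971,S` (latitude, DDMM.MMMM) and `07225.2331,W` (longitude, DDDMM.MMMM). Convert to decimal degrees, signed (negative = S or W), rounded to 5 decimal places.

-89.43285, -72.42055

Lat: split at 2 digits → 89° and 25.971′; 89 + 25.971/60 = 89.432850
S ⇒ negate
Lon: split at 3 digits → 072° and 25.2331′; 72 + 25.2331/60 = 72.420552
hemisphere W, so the sign is −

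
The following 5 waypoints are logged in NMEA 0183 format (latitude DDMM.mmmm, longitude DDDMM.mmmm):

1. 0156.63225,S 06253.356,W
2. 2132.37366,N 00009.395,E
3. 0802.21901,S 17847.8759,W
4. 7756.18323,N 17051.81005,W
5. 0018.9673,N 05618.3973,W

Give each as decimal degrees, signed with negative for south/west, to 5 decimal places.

Point 1:
  Latitude: split at 2 digits → 01° and 56.63225′; 1 + 56.63225/60 = 1.943871
  S ⇒ negate
  Lon: degrees = first 3 digits = 62, minutes = 53.356; 62 + 53.356/60 = 62.889267
  hemisphere W, so the sign is −
Point 2:
  Latitude: split at 2 digits → 21° and 32.37366′; 21 + 32.37366/60 = 21.539561
  N → positive
  Longitude: split at 3 digits → 000° and 9.395′; 0 + 9.395/60 = 0.156583
  E → positive
Point 3:
  Lat: degrees = first 2 digits = 8, minutes = 2.21901; 8 + 2.21901/60 = 8.036984
  hemisphere S, so the sign is −
  Lon: split at 3 digits → 178° and 47.8759′; 178 + 47.8759/60 = 178.797932
  hemisphere W, so the sign is −
Point 4:
  φ: split at 2 digits → 77° and 56.18323′; 77 + 56.18323/60 = 77.936387
  N ⇒ keep positive
  Lon: degrees = first 3 digits = 170, minutes = 51.81005; 170 + 51.81005/60 = 170.863501
  hemisphere W, so the sign is −
Point 5:
  Lat: degrees = first 2 digits = 0, minutes = 18.9673; 0 + 18.9673/60 = 0.316122
  N → positive
  Lon: split at 3 digits → 056° and 18.3973′; 56 + 18.3973/60 = 56.306622
  hemisphere W, so the sign is −

1. -1.94387, -62.88927
2. 21.53956, 0.15658
3. -8.03698, -178.79793
4. 77.93639, -170.86350
5. 0.31612, -56.30662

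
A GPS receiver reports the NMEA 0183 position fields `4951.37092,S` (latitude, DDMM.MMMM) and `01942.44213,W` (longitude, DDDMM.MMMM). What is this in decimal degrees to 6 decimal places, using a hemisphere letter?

Latitude: split at 2 digits → 49° and 51.37092′; 49 + 51.37092/60 = 49.8561820
Lon: split at 3 digits → 019° and 42.44213′; 19 + 42.44213/60 = 19.7073688

49.856182° S, 19.707369° W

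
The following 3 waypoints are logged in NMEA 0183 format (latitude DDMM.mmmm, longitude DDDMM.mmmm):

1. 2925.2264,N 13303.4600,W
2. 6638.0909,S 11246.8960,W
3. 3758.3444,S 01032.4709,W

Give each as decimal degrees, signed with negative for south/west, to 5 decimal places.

1. 29.42044, -133.05767
2. -66.63485, -112.78160
3. -37.97241, -10.54118

Point 1:
  φ: split at 2 digits → 29° and 25.2264′; 29 + 25.2264/60 = 29.420440
  N → positive
  Lon: degrees = first 3 digits = 133, minutes = 3.46; 133 + 3.46/60 = 133.057667
  W ⇒ negate
Point 2:
  φ: split at 2 digits → 66° and 38.0909′; 66 + 38.0909/60 = 66.634848
  hemisphere S, so the sign is −
  Lon: split at 3 digits → 112° and 46.896′; 112 + 46.896/60 = 112.781600
  hemisphere W, so the sign is −
Point 3:
  φ: degrees = first 2 digits = 37, minutes = 58.3444; 37 + 58.3444/60 = 37.972407
  S → negative
  λ: degrees = first 3 digits = 10, minutes = 32.4709; 10 + 32.4709/60 = 10.541182
  hemisphere W, so the sign is −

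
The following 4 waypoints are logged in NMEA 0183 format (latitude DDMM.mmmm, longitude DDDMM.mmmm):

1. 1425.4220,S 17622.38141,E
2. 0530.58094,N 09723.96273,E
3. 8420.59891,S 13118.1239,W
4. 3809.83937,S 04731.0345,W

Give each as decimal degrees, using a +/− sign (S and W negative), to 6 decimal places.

1. -14.423700, 176.373024
2. 5.509682, 97.399379
3. -84.343315, -131.302065
4. -38.163990, -47.517242

Point 1:
  Lat: split at 2 digits → 14° and 25.422′; 14 + 25.422/60 = 14.4237000
  hemisphere S, so the sign is −
  λ: degrees = first 3 digits = 176, minutes = 22.38141; 176 + 22.38141/60 = 176.3730235
  E → positive
Point 2:
  φ: degrees = first 2 digits = 5, minutes = 30.58094; 5 + 30.58094/60 = 5.5096823
  N → positive
  Longitude: split at 3 digits → 097° and 23.96273′; 97 + 23.96273/60 = 97.3993788
  E ⇒ keep positive
Point 3:
  φ: split at 2 digits → 84° and 20.59891′; 84 + 20.59891/60 = 84.3433152
  S ⇒ negate
  Longitude: split at 3 digits → 131° and 18.1239′; 131 + 18.1239/60 = 131.3020650
  W → negative
Point 4:
  Lat: split at 2 digits → 38° and 9.83937′; 38 + 9.83937/60 = 38.1639895
  hemisphere S, so the sign is −
  λ: split at 3 digits → 047° and 31.0345′; 47 + 31.0345/60 = 47.5172417
  W → negative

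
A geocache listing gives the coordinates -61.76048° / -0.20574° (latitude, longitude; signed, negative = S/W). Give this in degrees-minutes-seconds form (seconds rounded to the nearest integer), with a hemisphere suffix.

61°45′38″ S, 0°12′21″ W

Latitude is negative → S; |value| = 61.760480
Lat: 0.760480° → 45.62880′; 0.62880 × 60 = 37.73″
Longitude is negative → W; |value| = 0.205740
λ: whole degrees 0; 12.34440′ → 12′ and 20.66″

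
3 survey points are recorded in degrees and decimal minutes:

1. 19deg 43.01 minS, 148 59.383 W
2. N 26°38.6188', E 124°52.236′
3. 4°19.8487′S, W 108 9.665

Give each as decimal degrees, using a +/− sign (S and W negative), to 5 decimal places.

Point 1:
  Latitude: 19 + 43.01/60 = 19.716833
  S → negative
  Longitude: 148 + 59.383/60 = 148.989717
  hemisphere W, so the sign is −
Point 2:
  Latitude: 38.6188′ = 0.643647°; total 26.643647
  N ⇒ keep positive
  Lon: 124 + 52.236/60 = 124.870600
  E → positive
Point 3:
  Latitude: 19.8487′ = 0.330812°; total 4.330812
  S → negative
  Lon: 108 + 9.665/60 = 108.161083
  W ⇒ negate

1. -19.71683, -148.98972
2. 26.64365, 124.87060
3. -4.33081, -108.16108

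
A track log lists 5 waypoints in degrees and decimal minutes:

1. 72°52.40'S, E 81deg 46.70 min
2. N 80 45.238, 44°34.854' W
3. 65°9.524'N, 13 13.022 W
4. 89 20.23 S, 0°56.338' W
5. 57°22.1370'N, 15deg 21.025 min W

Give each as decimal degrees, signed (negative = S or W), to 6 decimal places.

Point 1:
  Lat: 52.4′ = 0.873333°; total 72.8733333
  hemisphere S, so the sign is −
  Longitude: 81 + 46.7/60 = 81.7783333
  E → positive
Point 2:
  Lat: 45.238′ = 0.753967°; total 80.7539667
  N → positive
  Longitude: 44 + 34.854/60 = 44.5809000
  W ⇒ negate
Point 3:
  φ: 65 + 9.524/60 = 65.1587333
  N → positive
  λ: 13 + 13.022/60 = 13.2170333
  W → negative
Point 4:
  Latitude: 20.23′ = 0.337167°; total 89.3371667
  S ⇒ negate
  Longitude: 0 + 56.338/60 = 0.9389667
  hemisphere W, so the sign is −
Point 5:
  Lat: 22.137′ = 0.368950°; total 57.3689500
  N → positive
  Lon: 21.025′ = 0.350417°; total 15.3504167
  W → negative

1. -72.873333, 81.778333
2. 80.753967, -44.580900
3. 65.158733, -13.217033
4. -89.337167, -0.938967
5. 57.368950, -15.350417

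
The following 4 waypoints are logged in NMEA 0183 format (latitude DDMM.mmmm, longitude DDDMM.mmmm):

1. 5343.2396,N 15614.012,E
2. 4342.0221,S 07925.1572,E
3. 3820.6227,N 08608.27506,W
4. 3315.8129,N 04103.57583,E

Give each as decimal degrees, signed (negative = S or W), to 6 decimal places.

Point 1:
  Latitude: degrees = first 2 digits = 53, minutes = 43.2396; 53 + 43.2396/60 = 53.7206600
  N ⇒ keep positive
  Longitude: degrees = first 3 digits = 156, minutes = 14.012; 156 + 14.012/60 = 156.2335333
  E ⇒ keep positive
Point 2:
  φ: degrees = first 2 digits = 43, minutes = 42.0221; 43 + 42.0221/60 = 43.7003683
  hemisphere S, so the sign is −
  λ: split at 3 digits → 079° and 25.1572′; 79 + 25.1572/60 = 79.4192867
  E → positive
Point 3:
  Lat: split at 2 digits → 38° and 20.6227′; 38 + 20.6227/60 = 38.3437117
  N → positive
  Lon: degrees = first 3 digits = 86, minutes = 8.27506; 86 + 8.27506/60 = 86.1379177
  W ⇒ negate
Point 4:
  Lat: split at 2 digits → 33° and 15.8129′; 33 + 15.8129/60 = 33.2635483
  N → positive
  Lon: split at 3 digits → 041° and 3.57583′; 41 + 3.57583/60 = 41.0595972
  E ⇒ keep positive

1. 53.720660, 156.233533
2. -43.700368, 79.419287
3. 38.343712, -86.137918
4. 33.263548, 41.059597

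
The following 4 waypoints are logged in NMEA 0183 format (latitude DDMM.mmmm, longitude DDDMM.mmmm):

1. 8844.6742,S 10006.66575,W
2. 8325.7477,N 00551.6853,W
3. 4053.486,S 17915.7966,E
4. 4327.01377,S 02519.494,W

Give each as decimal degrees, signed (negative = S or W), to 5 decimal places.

1. -88.74457, -100.11110
2. 83.42913, -5.86142
3. -40.89143, 179.26328
4. -43.45023, -25.32490

Point 1:
  Latitude: degrees = first 2 digits = 88, minutes = 44.6742; 88 + 44.6742/60 = 88.744570
  hemisphere S, so the sign is −
  Longitude: degrees = first 3 digits = 100, minutes = 6.66575; 100 + 6.66575/60 = 100.111096
  W ⇒ negate
Point 2:
  φ: split at 2 digits → 83° and 25.7477′; 83 + 25.7477/60 = 83.429128
  N → positive
  Lon: split at 3 digits → 005° and 51.6853′; 5 + 51.6853/60 = 5.861422
  W ⇒ negate
Point 3:
  φ: split at 2 digits → 40° and 53.486′; 40 + 53.486/60 = 40.891433
  S → negative
  Longitude: degrees = first 3 digits = 179, minutes = 15.7966; 179 + 15.7966/60 = 179.263277
  E → positive
Point 4:
  Lat: degrees = first 2 digits = 43, minutes = 27.01377; 43 + 27.01377/60 = 43.450230
  hemisphere S, so the sign is −
  Longitude: degrees = first 3 digits = 25, minutes = 19.494; 25 + 19.494/60 = 25.324900
  W → negative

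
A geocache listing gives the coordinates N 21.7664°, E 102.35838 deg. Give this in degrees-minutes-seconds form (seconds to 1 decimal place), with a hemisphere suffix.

21°45′59.0″ N, 102°21′30.2″ E

Lat: 0.766400° → 45.98400′; 0.98400 × 60 = 59.040″
Longitude: 0.358380 × 60 = 21.50280′ → 21′, remainder × 60 = 30.168″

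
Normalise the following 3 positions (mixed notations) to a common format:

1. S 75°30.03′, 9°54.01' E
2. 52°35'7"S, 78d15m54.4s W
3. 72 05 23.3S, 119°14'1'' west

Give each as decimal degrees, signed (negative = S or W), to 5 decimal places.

1. -75.50050, 9.90017
2. -52.58528, -78.26511
3. -72.08981, -119.23361

Point 1:
  Lat: 75 + 30.03/60 = 75.500500
  S ⇒ negate
  Lon: 9 + 54.01/60 = 9.900167
  E → positive
Point 2:
  φ: 35′ + 7″ = 35.11667′; 52 + 35.11667/60 = 52.585278
  S ⇒ negate
  Lon: 78° + 15/60 + 54.4/3600 = 78 + 0.250000 + 0.015111 = 78.265111
  W → negative
Point 3:
  Lat: 5′ + 23.3″ = 5.38833′; 72 + 5.38833/60 = 72.089806
  S → negative
  Lon: 14′ + 1″ = 14.01667′; 119 + 14.01667/60 = 119.233611
  W → negative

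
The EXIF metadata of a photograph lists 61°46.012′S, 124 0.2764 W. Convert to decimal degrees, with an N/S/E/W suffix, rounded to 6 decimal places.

61.766867° S, 124.004607° W

Latitude: 46.012′ = 0.766867°; total 61.7668667
Longitude: 0.2764′ = 0.004607°; total 124.0046067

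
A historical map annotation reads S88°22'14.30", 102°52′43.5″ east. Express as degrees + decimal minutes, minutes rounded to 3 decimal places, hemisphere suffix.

88° 22.238′ S, 102° 52.725′ E

Lat: seconds/60 = 0.23833; minutes = 22 + 0.23833 = 22.23833
Longitude: 52 + 43.5/60 = 52.72500′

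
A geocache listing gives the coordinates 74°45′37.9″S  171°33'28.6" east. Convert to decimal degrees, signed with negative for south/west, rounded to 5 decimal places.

-74.76053, 171.55794

Latitude: 45′ + 37.9″ = 45.63167′; 74 + 45.63167/60 = 74.760528
hemisphere S, so the sign is −
Longitude: 171 + 33/60 + 28.6/3600 = 171.557944
E → positive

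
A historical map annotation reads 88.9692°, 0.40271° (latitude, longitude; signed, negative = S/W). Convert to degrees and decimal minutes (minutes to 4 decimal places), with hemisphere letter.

88° 58.1520′ N, 0° 24.1626′ E

φ: 88° + 0.969200 × 60 = 88° 58.152000′
Longitude: minutes = (0.402710 − 0) × 60 = 24.162600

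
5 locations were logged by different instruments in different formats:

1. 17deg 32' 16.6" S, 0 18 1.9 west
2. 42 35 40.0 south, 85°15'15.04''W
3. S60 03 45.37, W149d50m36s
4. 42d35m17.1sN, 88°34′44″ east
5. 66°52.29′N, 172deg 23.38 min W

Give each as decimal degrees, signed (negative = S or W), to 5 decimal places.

Point 1:
  Lat: 32′ + 16.6″ = 32.27667′; 17 + 32.27667/60 = 17.537944
  hemisphere S, so the sign is −
  λ: 0 + 18/60 + 1.9/3600 = 0.300528
  hemisphere W, so the sign is −
Point 2:
  Latitude: 42° + 35/60 + 40/3600 = 42 + 0.583333 + 0.011111 = 42.594444
  S ⇒ negate
  Lon: 85° + 15/60 + 15.04/3600 = 85 + 0.250000 + 0.004178 = 85.254178
  hemisphere W, so the sign is −
Point 3:
  φ: 60° + 3/60 + 45.37/3600 = 60 + 0.050000 + 0.012603 = 60.062603
  S ⇒ negate
  λ: 149° + 50/60 + 36/3600 = 149 + 0.833333 + 0.010000 = 149.843333
  W → negative
Point 4:
  φ: 42° + 35/60 + 17.1/3600 = 42 + 0.583333 + 0.004750 = 42.588083
  N ⇒ keep positive
  Longitude: 34′ + 44″ = 34.73333′; 88 + 34.73333/60 = 88.578889
  E → positive
Point 5:
  φ: 66 + 52.29/60 = 66.871500
  N ⇒ keep positive
  Lon: 172 + 23.38/60 = 172.389667
  W ⇒ negate

1. -17.53794, -0.30053
2. -42.59444, -85.25418
3. -60.06260, -149.84333
4. 42.58808, 88.57889
5. 66.87150, -172.38967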